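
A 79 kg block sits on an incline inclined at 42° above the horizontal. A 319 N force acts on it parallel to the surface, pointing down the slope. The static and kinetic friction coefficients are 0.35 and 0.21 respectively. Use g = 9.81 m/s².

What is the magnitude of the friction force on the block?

f ≈ 121 N (up the incline)

The normal reaction is N = m g cos θ = 575.9 N.
For equilibrium along the incline the friction force must supply f = m g sin θ + P = 518.6 + 319 = 837.6 N (positive meaning up-slope).
Maximum static friction available: μ_s N = 0.35 × 575.9 = 201.6 N.
Since |837.6| > 201.6 N, static friction cannot hold it; the block slides down the incline and kinetic friction applies: f = μ_k N = 0.21 × 575.9 = 121 N.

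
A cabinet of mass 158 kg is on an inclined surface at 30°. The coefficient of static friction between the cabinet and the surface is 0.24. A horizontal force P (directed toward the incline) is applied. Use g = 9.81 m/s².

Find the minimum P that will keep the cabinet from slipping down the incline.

The cabinet tends to slide down (tan θ > μ_s), so at the point of impending slip friction acts up-slope at its limit: f = μ_s N.
Perpendicular to the incline: N = m g cos θ + P sin θ.
Along the incline: P cos θ + μ_s N = m g sin θ, i.e. P cos θ + μ_s (m g cos θ + P sin θ) = m g sin θ.
Solving, P (cos θ + μ_s sin θ) = m g (sin θ − μ_s cos θ), so P = 1550×0.2922/0.986 = 459 N.

P_min ≈ 459 N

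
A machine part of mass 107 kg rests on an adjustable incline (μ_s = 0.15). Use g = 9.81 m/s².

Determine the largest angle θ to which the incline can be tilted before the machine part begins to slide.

At the slip threshold, m g sin θ = μ_s · m g cos θ, so tan θ = μ_s.
θ_max = arctan(0.15) = 8.53°.

θ_max ≈ 8.53°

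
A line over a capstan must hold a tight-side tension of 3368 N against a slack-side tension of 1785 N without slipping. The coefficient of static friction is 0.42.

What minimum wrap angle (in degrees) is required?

β_min ≈ 86.6°

T₂/T₁ = e^{μβ} → β = ln(T₂/T₁)/μ.
β = ln(3368/1785)/0.42 = 0.6349/0.42 = 1.512 rad.
In degrees: β = 1.512 × 180/π = 86.6°.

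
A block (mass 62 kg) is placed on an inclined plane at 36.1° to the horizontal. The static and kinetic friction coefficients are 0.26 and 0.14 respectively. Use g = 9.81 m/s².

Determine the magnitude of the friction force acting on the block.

f ≈ 68.8 N (up the incline)

Normal force: N = m g cos θ = 62 × 9.81 × cos 36.1° = 491.4 N.
For equilibrium along the incline, friction must balance the weight component: f = m g sin θ = 358.4 N up the slope.
The static-friction ceiling is μ_s N = 0.26 × 491.4 = 127.8 N.
Since |358.4| > 127.8 N, static friction cannot hold it; the block slides down the incline and kinetic friction applies: f = μ_k N = 0.14 × 491.4 = 68.8 N.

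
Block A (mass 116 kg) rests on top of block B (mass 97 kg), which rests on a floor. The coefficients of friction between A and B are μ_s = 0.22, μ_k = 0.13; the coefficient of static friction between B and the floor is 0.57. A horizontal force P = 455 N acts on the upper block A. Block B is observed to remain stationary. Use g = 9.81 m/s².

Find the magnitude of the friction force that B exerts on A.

f ≈ 148 N

Normal force at the A–B interface: N₁ = m_A g = 1138 N.
Maximum static friction on A from B: μ_s N₁ = 0.22×1138 = 250.4 N.
Since P = 455 N > 250.4 N, A slides on B; the A–B friction is kinetic: f₁ = μ_k N₁ = 0.13×1138 = 148 N.
By Newton's third law B feels 148 N forward from A. With B stationary, the floor's static friction on B balances it: f₂ = 148 N (well within μ_s(m_A+m_B)g = 1191 N).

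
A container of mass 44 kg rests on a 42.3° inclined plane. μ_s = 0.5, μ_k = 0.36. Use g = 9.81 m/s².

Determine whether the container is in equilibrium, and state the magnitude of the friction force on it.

N = m g cos θ = 319 N.
Down-slope weight component: m g sin θ = 290 N.
μ_s N = 160 N.
290 > 160 N, so it slides; kinetic friction f = μ_k N = 0.36×319 = 115 N.

f ≈ 115 N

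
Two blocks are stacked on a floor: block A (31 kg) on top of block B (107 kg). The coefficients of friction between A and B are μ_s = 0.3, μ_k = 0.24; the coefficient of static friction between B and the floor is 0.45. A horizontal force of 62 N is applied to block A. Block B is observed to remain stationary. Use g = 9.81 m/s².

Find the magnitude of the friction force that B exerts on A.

Normal force at the A–B interface: N₁ = m_A g = 304.1 N.
So the A–B interface can sustain at most μ_s N₁ = 91.23 N of static friction.
Since P = 62 N ≤ 91.23 N, A does not slip on B; friction on A equals P = 62 N.
B experiences an equal 62 N forward from A (third law). B is in equilibrium, so the floor supplies f₂ = 62 N of static friction (limit μ_s(m_A+m_B)g = 609.2 N, not exceeded).

f ≈ 62 N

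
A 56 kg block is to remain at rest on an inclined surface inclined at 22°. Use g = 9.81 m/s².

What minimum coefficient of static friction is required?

μ_s,min ≈ 0.404

At the slip threshold m g sin θ = μ_s m g cos θ, so μ_s,min = tan θ.
μ_s,min = tan 22° = 0.404.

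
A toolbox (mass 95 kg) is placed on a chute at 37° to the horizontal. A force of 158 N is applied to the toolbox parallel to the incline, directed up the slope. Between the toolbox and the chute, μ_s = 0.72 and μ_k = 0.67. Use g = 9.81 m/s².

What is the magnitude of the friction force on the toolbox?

Normal force: N = m g cos θ = 95 × 9.81 × cos 37° = 744.3 N.
The friction needed for equilibrium is m g sin θ − P = 560.9 − 158 = 402.9 N, measured positive up-slope.
Static friction can supply at most μ_s N = 535.9 N.
Since |402.9| ≤ 535.9 N, no slip — friction simply equals what equilibrium demands.

f ≈ 403 N (up the incline)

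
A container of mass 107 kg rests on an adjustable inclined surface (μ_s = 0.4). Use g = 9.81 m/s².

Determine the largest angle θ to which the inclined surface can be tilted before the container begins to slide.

θ_max ≈ 21.8°

At the slip threshold, m g sin θ = μ_s · m g cos θ, so tan θ = μ_s.
θ_max = arctan(0.4) = 21.8°.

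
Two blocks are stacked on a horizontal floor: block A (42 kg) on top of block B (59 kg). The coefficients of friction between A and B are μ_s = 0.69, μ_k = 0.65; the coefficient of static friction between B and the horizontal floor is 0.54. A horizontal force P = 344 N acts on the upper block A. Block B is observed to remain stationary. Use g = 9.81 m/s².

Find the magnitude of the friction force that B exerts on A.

f ≈ 268 N

The normal force B exerts on A is simply A's weight, N₁ = 412 N.
Maximum static friction on A from B: μ_s N₁ = 0.69×412 = 284.3 N.
Since P = 344 N > 284.3 N, A slides on B; the A–B friction is kinetic: f₁ = μ_k N₁ = 0.65×412 = 268 N.
By Newton's third law B feels 268 N forward from A. With B stationary, the floor's static friction on B balances it: f₂ = 268 N (well within μ_s(m_A+m_B)g = 535 N).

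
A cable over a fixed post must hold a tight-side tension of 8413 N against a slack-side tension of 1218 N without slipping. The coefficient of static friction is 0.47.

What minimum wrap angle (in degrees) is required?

T₂/T₁ = e^{μβ} → β = ln(T₂/T₁)/μ.
β = ln(8413/1218)/0.47 = 1.933/0.47 = 4.112 rad.
In degrees: β = 4.112 × 180/π = 236°.

β_min ≈ 236°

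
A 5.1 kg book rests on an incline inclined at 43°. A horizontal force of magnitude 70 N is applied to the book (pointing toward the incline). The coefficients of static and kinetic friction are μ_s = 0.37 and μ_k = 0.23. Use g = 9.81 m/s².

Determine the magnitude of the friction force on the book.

The horizontal push has a component P sin θ into the surface, so N = m g cos θ + P sin θ = 36.59 + 47.74 = 84.33 N.
Along the incline, the net driving force (taking up-slope positive) is P cos θ − m g sin θ = 51.19 − 34.12 = 17.07 N, so equilibrium requires friction f = -17.07 N (down-slope).
The limit of static friction is μ_s N = 31.2 N.
Since 17.07 N is within the 31.2 N limit, the book stays put and friction is exactly 17.1 N.

f ≈ 17.1 N (down the incline)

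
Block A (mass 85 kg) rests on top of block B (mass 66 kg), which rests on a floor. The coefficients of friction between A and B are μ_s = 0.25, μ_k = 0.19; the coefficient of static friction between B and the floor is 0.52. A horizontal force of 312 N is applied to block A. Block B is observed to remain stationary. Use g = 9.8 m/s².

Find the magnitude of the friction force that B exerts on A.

Normal force at the A–B interface: N₁ = m_A g = 833 N.
So the A–B interface can sustain at most μ_s N₁ = 208.3 N of static friction.
P = 312 N exceeds that limit, so A slips over B and the interface friction becomes kinetic: f₁ = μ_k N₁ = 0.19×833 = 158 N.
B experiences an equal 158 N forward from A (third law). B is in equilibrium, so the floor supplies f₂ = 158 N of static friction (limit μ_s(m_A+m_B)g = 769.5 N, not exceeded).

f ≈ 158 N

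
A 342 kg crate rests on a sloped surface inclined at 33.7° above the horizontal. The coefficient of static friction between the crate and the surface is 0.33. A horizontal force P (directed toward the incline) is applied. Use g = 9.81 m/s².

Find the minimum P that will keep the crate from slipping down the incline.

P_min ≈ 926 N

The crate tends to slide down (tan θ > μ_s), so at the point of impending slip friction acts up-slope at its limit: f = μ_s N.
Perpendicular to the incline: N = m g cos θ + P sin θ.
Along the incline: P cos θ + μ_s N = m g sin θ, i.e. P cos θ + μ_s (m g cos θ + P sin θ) = m g sin θ.
Solving, P (cos θ + μ_s sin θ) = m g (sin θ − μ_s cos θ), so P = 3360×0.2803/1.015 = 926 N.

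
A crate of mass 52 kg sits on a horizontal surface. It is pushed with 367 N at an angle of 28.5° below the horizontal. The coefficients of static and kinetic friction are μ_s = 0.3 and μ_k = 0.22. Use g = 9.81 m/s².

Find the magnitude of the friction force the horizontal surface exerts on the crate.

N = m g + P sin α = 510.1 + 367×sin 28.5° = 685.2 N.
Horizontally, friction must balance P cos α = 322.5 N.
The static-friction limit is μ_s N = 205.6 N.
The required friction exceeds μ_s N, so the crate moves and f = μ_k N = 151 N.

f ≈ 151 N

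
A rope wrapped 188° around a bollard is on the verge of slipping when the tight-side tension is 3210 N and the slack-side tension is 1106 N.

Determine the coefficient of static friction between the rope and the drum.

T₂/T₁ = e^{μβ} → μ = ln(T₂/T₁)/β.
β = 188° = 3.281 rad.
μ = ln(3210/1106)/3.281 = ln(2.902)/3.281 = 0.325.

μ ≈ 0.325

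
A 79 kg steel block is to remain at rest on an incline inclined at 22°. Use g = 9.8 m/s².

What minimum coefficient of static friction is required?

At the slip threshold m g sin θ = μ_s m g cos θ, so μ_s,min = tan θ.
μ_s,min = tan 22° = 0.404.

μ_s,min ≈ 0.404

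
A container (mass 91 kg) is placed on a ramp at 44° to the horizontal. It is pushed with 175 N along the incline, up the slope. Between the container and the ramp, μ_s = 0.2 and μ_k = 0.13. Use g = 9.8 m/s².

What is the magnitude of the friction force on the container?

The normal reaction is N = m g cos θ = 641.5 N.
The friction needed for equilibrium is m g sin θ − P = 619.5 − 175 = 444.5 N, measured positive up-slope.
Maximum static friction available: μ_s N = 0.2 × 641.5 = 128.3 N.
|444.5| exceeds 128.3 N, so the container slips down-slope; friction is kinetic, f = μ_k N = 0.13×641.5 = 83.4 N.

f ≈ 83.4 N (up the incline)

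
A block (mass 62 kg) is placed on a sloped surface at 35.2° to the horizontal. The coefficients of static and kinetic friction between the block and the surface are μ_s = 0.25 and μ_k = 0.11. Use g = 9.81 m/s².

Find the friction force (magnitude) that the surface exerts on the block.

The normal reaction is N = m g cos θ = 497 N.
Along the slope the weight component is m g sin θ = 350.6 N; friction must supply exactly this, acting up-slope.
The static-friction ceiling is μ_s N = 0.25 × 497 = 124.3 N.
|350.6| exceeds 124.3 N, so the block slips down-slope; friction is kinetic, f = μ_k N = 0.11×497 = 54.7 N.

f ≈ 54.7 N (up the incline)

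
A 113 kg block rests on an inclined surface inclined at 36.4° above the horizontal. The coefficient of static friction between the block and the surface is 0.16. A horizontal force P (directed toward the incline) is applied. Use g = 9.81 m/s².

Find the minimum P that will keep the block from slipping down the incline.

P_min ≈ 572 N

The block tends to slide down (tan θ > μ_s), so at the point of impending slip friction acts up-slope at its limit: f = μ_s N.
Perpendicular to the incline: N = m g cos θ + P sin θ.
Along the incline: P cos θ + μ_s N = m g sin θ, i.e. P cos θ + μ_s (m g cos θ + P sin θ) = m g sin θ.
Solving, P (cos θ + μ_s sin θ) = m g (sin θ − μ_s cos θ), so P = 1110×0.4646/0.8998 = 572 N.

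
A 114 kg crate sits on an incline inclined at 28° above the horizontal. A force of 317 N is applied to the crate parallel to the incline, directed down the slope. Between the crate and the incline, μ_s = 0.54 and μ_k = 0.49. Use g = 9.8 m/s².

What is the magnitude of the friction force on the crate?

Normal force: N = m g cos θ = 114 × 9.8 × cos 28° = 986.4 N.
The friction needed for equilibrium is m g sin θ + P = 524.5 + 317 = 841.5 N, measured positive up-slope.
Static friction can supply at most μ_s N = 532.7 N.
|841.5| exceeds 532.7 N, so the crate slips down-slope; friction is kinetic, f = μ_k N = 0.49×986.4 = 483 N.

f ≈ 483 N (up the incline)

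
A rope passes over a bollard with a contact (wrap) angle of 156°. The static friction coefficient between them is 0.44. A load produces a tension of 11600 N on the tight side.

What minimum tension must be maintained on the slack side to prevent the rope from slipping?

Capstan equation at impending slip: T_tight/T_slack = e^{μβ}.
β = 156° = 2.723 rad; e^{μβ} = e^{0.44×2.723} = 3.313.
T_slack = T_tight / e^{μβ} = 11600 / 3.313 = 3500 N.

T_min ≈ 3500 N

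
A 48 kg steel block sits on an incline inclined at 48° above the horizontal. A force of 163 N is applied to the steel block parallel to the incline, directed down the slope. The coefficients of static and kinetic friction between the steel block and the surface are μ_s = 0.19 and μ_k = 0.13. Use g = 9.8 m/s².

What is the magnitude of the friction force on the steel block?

f ≈ 40.9 N (up the incline)

Normal force: N = m g cos θ = 48 × 9.8 × cos 48° = 314.8 N.
The friction needed for equilibrium is m g sin θ + P = 349.6 + 163 = 512.6 N, measured positive up-slope.
The static-friction ceiling is μ_s N = 0.19 × 314.8 = 59.8 N.
Since |512.6| > 59.8 N, static friction cannot hold it; the steel block slides down the incline and kinetic friction applies: f = μ_k N = 0.13 × 314.8 = 40.9 N.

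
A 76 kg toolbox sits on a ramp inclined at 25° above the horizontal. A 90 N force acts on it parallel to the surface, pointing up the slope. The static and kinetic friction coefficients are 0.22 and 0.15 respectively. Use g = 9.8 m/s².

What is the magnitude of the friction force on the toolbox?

f ≈ 101 N (up the incline)

Perpendicular to the surface, N = m g cos θ = 76·9.8·cos 25° = 675 N.
Parallel to the incline, ΣF = 0 gives f = m g sin θ − P = 314.8 − 90 = 224.8 N (up-slope positive).
The static-friction ceiling is μ_s N = 0.22 × 675 = 148.5 N.
Since |224.8| > 148.5 N, static friction cannot hold it; the toolbox slides down the incline and kinetic friction applies: f = μ_k N = 0.15 × 675 = 101 N.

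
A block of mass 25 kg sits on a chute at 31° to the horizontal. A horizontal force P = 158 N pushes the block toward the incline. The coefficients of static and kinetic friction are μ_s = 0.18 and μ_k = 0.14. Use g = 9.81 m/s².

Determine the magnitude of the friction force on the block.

The horizontal push has a component P sin θ into the surface, so N = m g cos θ + P sin θ = 210.2 + 81.38 = 291.6 N.
Along the incline, the net driving force (taking up-slope positive) is P cos θ − m g sin θ = 135.4 − 126.3 = 9.119 N, so equilibrium requires friction f = -9.119 N (down-slope).
Maximum static friction: μ_s N = 0.18 × 291.6 = 52.49 N.
Since 9.119 N is within the 52.49 N limit, the block stays put and friction is exactly 9.12 N.

f ≈ 9.12 N (down the incline)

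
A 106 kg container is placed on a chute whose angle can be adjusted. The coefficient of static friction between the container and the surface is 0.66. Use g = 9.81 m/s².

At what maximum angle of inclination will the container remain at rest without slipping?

At the slip threshold, m g sin θ = μ_s · m g cos θ, so tan θ = μ_s.
θ_max = arctan(0.66) = 33.4°.

θ_max ≈ 33.4°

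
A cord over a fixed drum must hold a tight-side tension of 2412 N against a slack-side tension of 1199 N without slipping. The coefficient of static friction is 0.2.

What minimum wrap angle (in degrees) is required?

T₂/T₁ = e^{μβ} → β = ln(T₂/T₁)/μ.
β = ln(2412/1199)/0.2 = 0.699/0.2 = 3.495 rad.
In degrees: β = 3.495 × 180/π = 200°.

β_min ≈ 200°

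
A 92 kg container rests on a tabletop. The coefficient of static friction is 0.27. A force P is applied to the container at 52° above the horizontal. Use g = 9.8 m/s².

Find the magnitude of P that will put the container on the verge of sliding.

P ≈ 294 N

N = m g − P sin α (the pull lifts the container).
At impending slip, P cos α = μ_s N = μ_s (m g − P sin α).
Solving: P (cos α + μ_s sin α) = μ_s m g → P = 0.27×902/(cos 52° + 0.27 sin 52°) = 243/0.8284 = 294 N.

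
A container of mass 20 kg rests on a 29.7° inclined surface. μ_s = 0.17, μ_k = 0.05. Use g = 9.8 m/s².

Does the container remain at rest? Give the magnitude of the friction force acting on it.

N = m g cos θ = 170 N.
Down-slope weight component: m g sin θ = 97.1 N.
μ_s N = 28.9 N.
97.1 > 28.9 N, so it slides; kinetic friction f = μ_k N = 0.05×170 = 8.51 N.

f ≈ 8.51 N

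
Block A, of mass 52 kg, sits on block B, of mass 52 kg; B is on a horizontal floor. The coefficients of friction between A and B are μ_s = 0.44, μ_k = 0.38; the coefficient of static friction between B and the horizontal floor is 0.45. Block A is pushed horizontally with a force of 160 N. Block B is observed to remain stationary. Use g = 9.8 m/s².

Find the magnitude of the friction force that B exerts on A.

The normal force B exerts on A is simply A's weight, N₁ = 509.6 N.
So the A–B interface can sustain at most μ_s N₁ = 224.2 N of static friction.
P = 160 N is within that limit, so A and B move together (both at rest); the A–B friction is simply f₁ = P = 160 N.
B experiences an equal 160 N forward from A (third law). B is in equilibrium, so the floor supplies f₂ = 160 N of static friction (limit μ_s(m_A+m_B)g = 458.6 N, not exceeded).

f ≈ 160 N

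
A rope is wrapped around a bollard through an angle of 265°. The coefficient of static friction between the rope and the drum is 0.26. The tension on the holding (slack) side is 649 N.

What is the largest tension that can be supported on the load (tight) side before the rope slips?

At impending slip the capstan equation gives T₂/T₁ = e^{μβ} with β in radians.
β = 265° × π/180 = 4.625 rad.
e^{μβ} = e^{0.26×4.625} = 3.329.
T₂ = T₁ · e^{μβ} = 649 × 3.329 = 2160 N.

T_max ≈ 2160 N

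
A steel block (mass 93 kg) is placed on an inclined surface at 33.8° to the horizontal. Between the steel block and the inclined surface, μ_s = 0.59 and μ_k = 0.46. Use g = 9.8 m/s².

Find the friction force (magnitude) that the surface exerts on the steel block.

The normal reaction is N = m g cos θ = 757.4 N.
For equilibrium along the incline, friction must balance the weight component: f = m g sin θ = 507 N up the slope.
Maximum static friction available: μ_s N = 0.59 × 757.4 = 446.8 N.
|507| exceeds 446.8 N, so the steel block slips down-slope; friction is kinetic, f = μ_k N = 0.46×757.4 = 348 N.

f ≈ 348 N (up the incline)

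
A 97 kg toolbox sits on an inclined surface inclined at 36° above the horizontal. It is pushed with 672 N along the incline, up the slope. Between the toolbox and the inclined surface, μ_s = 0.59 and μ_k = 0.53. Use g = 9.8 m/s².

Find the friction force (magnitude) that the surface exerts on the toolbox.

The normal reaction is N = m g cos θ = 769.1 N.
Parallel to the incline, ΣF = 0 gives f = m g sin θ − P = 558.7 − 672 = -113.3 N (up-slope positive).
Static friction can supply at most μ_s N = 453.7 N.
Since |-113.3| ≤ 453.7 N, no slip — friction simply equals what equilibrium demands.

f ≈ 113 N (down the incline)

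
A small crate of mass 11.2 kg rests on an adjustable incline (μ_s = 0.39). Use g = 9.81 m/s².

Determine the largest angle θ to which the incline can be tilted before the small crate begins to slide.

θ_max ≈ 21.3°

At the slip threshold, m g sin θ = μ_s · m g cos θ, so tan θ = μ_s.
θ_max = arctan(0.39) = 21.3°.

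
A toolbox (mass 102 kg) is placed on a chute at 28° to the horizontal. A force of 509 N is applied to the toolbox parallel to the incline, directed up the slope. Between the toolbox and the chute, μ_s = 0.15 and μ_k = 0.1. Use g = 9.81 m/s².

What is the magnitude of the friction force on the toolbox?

Perpendicular to the surface, N = m g cos θ = 102·9.81·cos 28° = 883.5 N.
The friction needed for equilibrium is m g sin θ − P = 469.8 − 509 = -39.24 N, measured positive up-slope.
The static-friction ceiling is μ_s N = 0.15 × 883.5 = 132.5 N.
Since |-39.24| ≤ 132.5 N, the toolbox remains in static equilibrium and friction takes exactly the required value.

f ≈ 39.2 N (down the incline)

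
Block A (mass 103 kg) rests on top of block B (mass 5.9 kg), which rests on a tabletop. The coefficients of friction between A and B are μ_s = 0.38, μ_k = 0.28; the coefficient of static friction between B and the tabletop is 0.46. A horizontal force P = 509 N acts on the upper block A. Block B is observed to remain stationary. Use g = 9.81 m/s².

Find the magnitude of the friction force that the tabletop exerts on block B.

Between the blocks, N₁ = m_A g = 1010 N.
Maximum static friction on A from B: μ_s N₁ = 0.38×1010 = 384 N.
P = 509 N exceeds that limit, so A slips over B and the interface friction becomes kinetic: f₁ = μ_k N₁ = 0.28×1010 = 283 N.
B experiences an equal 283 N forward from A (third law). B is in equilibrium, so the floor supplies f₂ = 283 N of static friction (limit μ_s(m_A+m_B)g = 491.4 N, not exceeded).

f ≈ 283 N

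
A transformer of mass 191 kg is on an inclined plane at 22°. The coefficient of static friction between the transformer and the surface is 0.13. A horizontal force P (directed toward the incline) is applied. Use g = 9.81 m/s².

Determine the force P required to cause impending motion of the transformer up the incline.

At impending motion up the slope, friction acts down-slope at its limit: f = μ_s N.
Perpendicular to the incline: N = m g cos θ + P sin θ.
Along the incline: P cos θ = m g sin θ + μ_s N = m g sin θ + μ_s (m g cos θ + P sin θ).
Solving, P (cos θ − μ_s sin θ) = m g (sin θ + μ_s cos θ), so P = 191×9.81×(sin 22° + 0.13 cos 22°)/(cos 22° − 0.13 sin 22°) = 1870×0.4951/0.8785 = 1060 N.

P ≈ 1060 N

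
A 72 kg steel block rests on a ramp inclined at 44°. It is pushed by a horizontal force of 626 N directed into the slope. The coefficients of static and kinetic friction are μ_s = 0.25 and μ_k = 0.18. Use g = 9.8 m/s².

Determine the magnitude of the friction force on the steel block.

f ≈ 39.8 N (up the incline)

The horizontal push has a component P sin θ into the surface, so N = m g cos θ + P sin θ = 507.6 + 434.9 = 942.4 N.
Parallel to the incline: P cos θ − m g sin θ = 450.3 − 490.2 = -39.84 N; the friction needed to balance this is 39.84 N acting up the slope.
Maximum static friction: μ_s N = 0.25 × 942.4 = 235.6 N.
|f_req| = 39.84 ≤ 235.6 N → the steel block is in equilibrium; friction equals the required value.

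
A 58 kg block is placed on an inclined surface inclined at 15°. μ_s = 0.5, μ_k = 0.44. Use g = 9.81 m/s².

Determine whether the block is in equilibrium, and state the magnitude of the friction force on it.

N = m g cos θ = 550 N.
Down-slope weight component: m g sin θ = 147 N.
μ_s N = 275 N.
147 ≤ 275 N, so it stays put; friction = 147 N.

f ≈ 147 N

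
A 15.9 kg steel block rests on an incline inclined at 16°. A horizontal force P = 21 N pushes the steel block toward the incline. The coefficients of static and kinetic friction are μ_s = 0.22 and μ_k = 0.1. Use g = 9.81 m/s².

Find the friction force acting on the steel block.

Resolve perpendicular to the incline: N = m g cos θ + P sin θ = 15.9×9.81×cos 16° + 21×sin 16° = 155.7 N.
Parallel to the incline: P cos θ − m g sin θ = 20.19 − 42.99 = -22.81 N; the friction needed to balance this is 22.81 N acting up the slope.
The limit of static friction is μ_s N = 34.26 N.
Since 22.81 N is within the 34.26 N limit, the steel block stays put and friction is exactly 22.8 N.

f ≈ 22.8 N (up the incline)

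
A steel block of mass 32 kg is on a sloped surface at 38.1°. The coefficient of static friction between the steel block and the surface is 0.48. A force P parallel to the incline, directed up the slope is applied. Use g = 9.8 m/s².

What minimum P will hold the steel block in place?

P_min ≈ 75 N

The steel block tends to slide down (tan θ > μ_s), so at the point of impending slip friction acts up-slope at its limit: f = μ_s N.
P is parallel to the surface, so N = m g cos θ = 247 N.
Along the incline: P + μ_s N = m g sin θ, so P = 194 − 0.48×247 = 75 N.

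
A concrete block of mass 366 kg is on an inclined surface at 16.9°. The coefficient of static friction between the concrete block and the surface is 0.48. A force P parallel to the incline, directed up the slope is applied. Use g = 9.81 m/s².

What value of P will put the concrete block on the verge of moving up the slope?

P ≈ 2690 N

At impending motion up the slope, friction acts down-slope at its limit: f = μ_s N.
P is parallel to the surface, so N = m g cos θ = 3440 N.
Along the incline: P = m g sin θ + μ_s N = 1040 + 0.48×3440 = 2690 N.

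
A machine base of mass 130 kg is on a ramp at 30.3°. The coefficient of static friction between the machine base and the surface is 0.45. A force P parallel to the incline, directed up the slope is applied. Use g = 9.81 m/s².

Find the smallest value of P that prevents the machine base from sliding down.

P_min ≈ 148 N

The machine base tends to slide down (tan θ > μ_s), so at the point of impending slip friction acts up-slope at its limit: f = μ_s N.
P is parallel to the surface, so N = m g cos θ = 1100 N.
Along the incline: P + μ_s N = m g sin θ, so P = 643 − 0.45×1100 = 148 N.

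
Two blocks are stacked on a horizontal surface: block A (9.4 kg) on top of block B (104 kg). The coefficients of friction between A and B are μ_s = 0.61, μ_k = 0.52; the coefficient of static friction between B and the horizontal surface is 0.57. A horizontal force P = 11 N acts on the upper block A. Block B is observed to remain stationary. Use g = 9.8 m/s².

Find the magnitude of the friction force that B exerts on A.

The normal force B exerts on A is simply A's weight, N₁ = 92.12 N.
So the A–B interface can sustain at most μ_s N₁ = 56.19 N of static friction.
P = 11 N is within that limit, so A and B move together (both at rest); the A–B friction is simply f₁ = P = 11 N.
B experiences an equal 11 N forward from A (third law). B is in equilibrium, so the floor supplies f₂ = 11 N of static friction (limit μ_s(m_A+m_B)g = 633.5 N, not exceeded).

f ≈ 11 N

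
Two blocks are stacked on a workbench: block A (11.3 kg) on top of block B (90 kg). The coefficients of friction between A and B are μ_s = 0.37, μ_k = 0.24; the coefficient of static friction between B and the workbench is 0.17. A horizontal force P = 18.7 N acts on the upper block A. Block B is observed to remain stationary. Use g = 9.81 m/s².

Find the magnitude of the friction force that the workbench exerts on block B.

The normal force B exerts on A is simply A's weight, N₁ = 110.9 N.
Maximum static friction on A from B: μ_s N₁ = 0.37×110.9 = 41.02 N.
Since P = 18.7 N ≤ 41.02 N, A does not slip on B; friction on A equals P = 18.7 N.
B experiences an equal 18.7 N forward from A (third law). B is in equilibrium, so the floor supplies f₂ = 18.7 N of static friction (limit μ_s(m_A+m_B)g = 168.9 N, not exceeded).

f ≈ 18.7 N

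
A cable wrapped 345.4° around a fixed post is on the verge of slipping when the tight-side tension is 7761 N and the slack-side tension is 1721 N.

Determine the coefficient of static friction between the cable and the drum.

μ ≈ 0.25

T₂/T₁ = e^{μβ} → μ = ln(T₂/T₁)/β.
β = 345.4° = 6.028 rad.
μ = ln(7761/1721)/6.028 = ln(4.51)/6.028 = 0.25.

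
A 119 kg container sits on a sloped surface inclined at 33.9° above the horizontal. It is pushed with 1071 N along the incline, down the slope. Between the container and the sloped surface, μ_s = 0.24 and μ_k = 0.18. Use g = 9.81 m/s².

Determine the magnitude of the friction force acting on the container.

Perpendicular to the surface, N = m g cos θ = 119·9.81·cos 33.9° = 968.9 N.
The friction needed for equilibrium is m g sin θ + P = 651.1 + 1071 = 1722 N, measured positive up-slope.
Maximum static friction available: μ_s N = 0.24 × 968.9 = 232.5 N.
|1722| exceeds 232.5 N, so the container slips down-slope; friction is kinetic, f = μ_k N = 0.18×968.9 = 174 N.

f ≈ 174 N (up the incline)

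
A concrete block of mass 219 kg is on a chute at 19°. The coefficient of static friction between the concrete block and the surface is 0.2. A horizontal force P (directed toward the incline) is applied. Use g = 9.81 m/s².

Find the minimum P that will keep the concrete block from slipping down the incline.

The concrete block tends to slide down (tan θ > μ_s), so at the point of impending slip friction acts up-slope at its limit: f = μ_s N.
Perpendicular to the incline: N = m g cos θ + P sin θ.
Along the incline: P cos θ + μ_s N = m g sin θ, i.e. P cos θ + μ_s (m g cos θ + P sin θ) = m g sin θ.
Solving, P (cos θ + μ_s sin θ) = m g (sin θ − μ_s cos θ), so P = 2150×0.1365/1.011 = 290 N.

P_min ≈ 290 N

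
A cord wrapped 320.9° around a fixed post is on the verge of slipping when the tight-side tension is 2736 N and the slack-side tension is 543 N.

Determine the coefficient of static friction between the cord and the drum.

μ ≈ 0.289

T₂/T₁ = e^{μβ} → μ = ln(T₂/T₁)/β.
β = 320.9° = 5.601 rad.
μ = ln(2736/543)/5.601 = ln(5.039)/5.601 = 0.289.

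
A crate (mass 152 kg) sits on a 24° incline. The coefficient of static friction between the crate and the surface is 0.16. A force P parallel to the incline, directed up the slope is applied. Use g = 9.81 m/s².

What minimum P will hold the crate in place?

The crate tends to slide down (tan θ > μ_s), so at the point of impending slip friction acts up-slope at its limit: f = μ_s N.
P is parallel to the surface, so N = m g cos θ = 1360 N.
Along the incline: P + μ_s N = m g sin θ, so P = 606 − 0.16×1360 = 389 N.

P_min ≈ 389 N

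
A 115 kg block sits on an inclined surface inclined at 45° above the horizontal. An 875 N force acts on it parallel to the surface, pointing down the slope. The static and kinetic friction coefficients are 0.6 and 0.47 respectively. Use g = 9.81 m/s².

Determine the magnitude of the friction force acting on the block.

f ≈ 375 N (up the incline)

Normal force: N = m g cos θ = 115 × 9.81 × cos 45° = 797.7 N.
Parallel to the incline, ΣF = 0 gives f = m g sin θ + P = 797.7 + 875 = 1673 N (up-slope positive).
Static friction can supply at most μ_s N = 478.6 N.
Since |1673| > 478.6 N, static friction cannot hold it; the block slides down the incline and kinetic friction applies: f = μ_k N = 0.47 × 797.7 = 375 N.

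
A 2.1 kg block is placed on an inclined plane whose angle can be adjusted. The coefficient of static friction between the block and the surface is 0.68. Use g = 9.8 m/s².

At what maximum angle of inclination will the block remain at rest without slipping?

θ_max ≈ 34.2°

At the slip threshold, m g sin θ = μ_s · m g cos θ, so tan θ = μ_s.
θ_max = arctan(0.68) = 34.2°.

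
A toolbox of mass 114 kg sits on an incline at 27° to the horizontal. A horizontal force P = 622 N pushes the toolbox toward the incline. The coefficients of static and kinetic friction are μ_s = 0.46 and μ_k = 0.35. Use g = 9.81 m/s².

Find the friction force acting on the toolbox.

f ≈ 46.5 N (down the incline)

The horizontal push has a component P sin θ into the surface, so N = m g cos θ + P sin θ = 996.4 + 282.4 = 1279 N.
Parallel to the incline: P cos θ − m g sin θ = 554.2 − 507.7 = 46.49 N; the friction needed to balance this is 46.49 N acting down the slope.
Maximum static friction: μ_s N = 0.46 × 1279 = 588.3 N.
Since 46.49 N is within the 588.3 N limit, the toolbox stays put and friction is exactly 46.5 N.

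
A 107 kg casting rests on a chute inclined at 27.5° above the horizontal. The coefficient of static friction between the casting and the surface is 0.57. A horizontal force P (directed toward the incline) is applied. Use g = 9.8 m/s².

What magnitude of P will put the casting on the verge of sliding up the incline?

At impending motion up the slope, friction acts down-slope at its limit: f = μ_s N.
Perpendicular to the incline: N = m g cos θ + P sin θ.
Along the incline: P cos θ = m g sin θ + μ_s N = m g sin θ + μ_s (m g cos θ + P sin θ).
Solving, P (cos θ − μ_s sin θ) = m g (sin θ + μ_s cos θ), so P = 107×9.8×(sin 27.5° + 0.57 cos 27.5°)/(cos 27.5° − 0.57 sin 27.5°) = 1050×0.9673/0.6238 = 1630 N.

P ≈ 1630 N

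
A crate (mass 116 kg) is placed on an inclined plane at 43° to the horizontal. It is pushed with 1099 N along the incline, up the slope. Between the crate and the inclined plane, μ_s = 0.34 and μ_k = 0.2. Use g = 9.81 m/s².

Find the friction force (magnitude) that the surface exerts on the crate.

f ≈ 166 N (down the incline)

Perpendicular to the surface, N = m g cos θ = 116·9.81·cos 43° = 832.3 N.
For equilibrium along the incline the friction force must supply f = m g sin θ − P = 776.1 − 1099 = -322.9 N (positive meaning up-slope).
The static-friction ceiling is μ_s N = 0.34 × 832.3 = 283 N.
|-322.9| exceeds 283 N, so the crate slips up-slope; friction is kinetic, f = μ_k N = 0.2×832.3 = 166 N.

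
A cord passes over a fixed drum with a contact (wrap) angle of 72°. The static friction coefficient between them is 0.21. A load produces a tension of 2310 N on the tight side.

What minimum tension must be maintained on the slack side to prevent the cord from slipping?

Capstan equation at impending slip: T_tight/T_slack = e^{μβ}.
β = 72° = 1.257 rad; e^{μβ} = e^{0.21×1.257} = 1.302.
T_slack = T_tight / e^{μβ} = 2310 / 1.302 = 1770 N.

T_min ≈ 1770 N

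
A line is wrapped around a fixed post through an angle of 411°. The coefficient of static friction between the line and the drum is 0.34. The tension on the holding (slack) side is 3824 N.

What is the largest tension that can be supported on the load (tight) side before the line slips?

T_max ≈ 43800 N

At impending slip the capstan equation gives T₂/T₁ = e^{μβ} with β in radians.
β = 411° × π/180 = 7.173 rad.
e^{μβ} = e^{0.34×7.173} = 11.46.
T₂ = T₁ · e^{μβ} = 3824 × 11.46 = 43800 N.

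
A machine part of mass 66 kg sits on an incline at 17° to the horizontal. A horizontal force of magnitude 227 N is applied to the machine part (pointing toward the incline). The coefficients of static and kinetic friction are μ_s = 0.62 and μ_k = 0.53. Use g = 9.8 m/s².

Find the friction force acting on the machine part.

f ≈ 28 N (down the incline)

The horizontal push has a component P sin θ into the surface, so N = m g cos θ + P sin θ = 618.5 + 66.37 = 684.9 N.
Parallel to the incline: P cos θ − m g sin θ = 217.1 − 189.1 = 27.98 N; the friction needed to balance this is 27.98 N acting down the slope.
Maximum static friction: μ_s N = 0.62 × 684.9 = 424.6 N.
Since 27.98 N is within the 424.6 N limit, the machine part stays put and friction is exactly 28 N.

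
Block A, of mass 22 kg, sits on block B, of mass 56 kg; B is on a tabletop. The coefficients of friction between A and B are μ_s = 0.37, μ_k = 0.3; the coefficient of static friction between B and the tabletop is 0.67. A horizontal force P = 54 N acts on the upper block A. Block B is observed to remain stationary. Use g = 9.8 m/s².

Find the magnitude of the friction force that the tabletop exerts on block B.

f ≈ 54 N

Normal force at the A–B interface: N₁ = m_A g = 215.6 N.
Maximum static friction on A from B: μ_s N₁ = 0.37×215.6 = 79.77 N.
P = 54 N is within that limit, so A and B move together (both at rest); the A–B friction is simply f₁ = P = 54 N.
By Newton's third law B feels 54 N forward from A. With B stationary, the floor's static friction on B balances it: f₂ = 54 N (well within μ_s(m_A+m_B)g = 512.1 N).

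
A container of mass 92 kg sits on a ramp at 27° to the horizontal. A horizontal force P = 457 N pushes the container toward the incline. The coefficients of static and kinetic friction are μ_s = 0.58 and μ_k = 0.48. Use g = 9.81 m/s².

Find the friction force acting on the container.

f ≈ 2.55 N (up the incline)

Resolve perpendicular to the incline: N = m g cos θ + P sin θ = 92×9.81×cos 27° + 457×sin 27° = 1012 N.
Along the incline, the net driving force (taking up-slope positive) is P cos θ − m g sin θ = 407.2 − 409.7 = -2.546 N, so equilibrium requires friction f = 2.546 N (up-slope).
Maximum static friction: μ_s N = 0.58 × 1012 = 586.7 N.
|f_req| = 2.546 ≤ 586.7 N → the container is in equilibrium; friction equals the required value.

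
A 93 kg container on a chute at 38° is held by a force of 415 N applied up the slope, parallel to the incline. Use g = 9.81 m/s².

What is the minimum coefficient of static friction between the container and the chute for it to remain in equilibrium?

N = m g cos θ = 718.9 N.
Friction must make up the shortfall along the incline: f = m g sin θ − P = 561.7 − 415 = 146.7 N.
At the threshold f = μ_s N, so μ_s,min = 146.7/718.9 = 0.204.

μ_s,min ≈ 0.204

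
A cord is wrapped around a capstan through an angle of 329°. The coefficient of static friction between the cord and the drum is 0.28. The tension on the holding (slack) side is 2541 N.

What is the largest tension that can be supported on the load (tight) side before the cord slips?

T_max ≈ 12700 N

At impending slip the capstan equation gives T₂/T₁ = e^{μβ} with β in radians.
β = 329° × π/180 = 5.742 rad.
e^{μβ} = e^{0.28×5.742} = 4.992.
T₂ = T₁ · e^{μβ} = 2541 × 4.992 = 12700 N.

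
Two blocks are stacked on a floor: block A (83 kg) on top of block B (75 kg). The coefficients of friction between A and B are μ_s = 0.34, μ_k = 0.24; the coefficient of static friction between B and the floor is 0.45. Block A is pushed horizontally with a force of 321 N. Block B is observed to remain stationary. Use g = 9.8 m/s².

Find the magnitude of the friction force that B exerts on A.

f ≈ 195 N

Normal force at the A–B interface: N₁ = m_A g = 813.4 N.
Maximum static friction on A from B: μ_s N₁ = 0.34×813.4 = 276.6 N.
P = 321 N exceeds that limit, so A slips over B and the interface friction becomes kinetic: f₁ = μ_k N₁ = 0.24×813.4 = 195 N.
By Newton's third law B feels 195 N forward from A. With B stationary, the floor's static friction on B balances it: f₂ = 195 N (well within μ_s(m_A+m_B)g = 696.8 N).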